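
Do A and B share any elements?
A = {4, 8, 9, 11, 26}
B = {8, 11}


Disjoint means A ∩ B = ∅.
A ∩ B = {8, 11}
A ∩ B ≠ ∅, so A and B are NOT disjoint.

Yes — A and B share the element(s) of A ∩ B = {8, 11}, so they are not disjoint


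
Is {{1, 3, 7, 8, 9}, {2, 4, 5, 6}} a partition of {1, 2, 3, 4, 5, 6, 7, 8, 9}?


A partition requires: (1) non-empty parts, (2) pairwise disjoint, (3) union = U
Parts: {1, 3, 7, 8, 9}, {2, 4, 5, 6}
Union of parts: {1, 2, 3, 4, 5, 6, 7, 8, 9}
U = {1, 2, 3, 4, 5, 6, 7, 8, 9}
All non-empty? True
Pairwise disjoint? True
Covers U? True

Yes, valid partition


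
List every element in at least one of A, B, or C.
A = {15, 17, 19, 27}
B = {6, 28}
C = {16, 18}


A ∪ B = {6, 15, 17, 19, 27, 28}
(A ∪ B) ∪ C = {6, 15, 16, 17, 18, 19, 27, 28}

A ∪ B ∪ C = {6, 15, 16, 17, 18, 19, 27, 28}


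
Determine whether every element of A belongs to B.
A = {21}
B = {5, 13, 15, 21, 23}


A ⊆ B means every element of A is in B.
All elements of A are in B.
So A ⊆ B.

Yes, A ⊆ B


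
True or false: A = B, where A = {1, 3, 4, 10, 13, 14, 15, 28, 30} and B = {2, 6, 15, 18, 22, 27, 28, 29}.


Two sets are equal iff they have exactly the same elements.
A = {1, 3, 4, 10, 13, 14, 15, 28, 30}
B = {2, 6, 15, 18, 22, 27, 28, 29}
Differences: {1, 2, 3, 4, 6, 10, 13, 14, 18, 22, 27, 29, 30}
A ≠ B

No, A ≠ B


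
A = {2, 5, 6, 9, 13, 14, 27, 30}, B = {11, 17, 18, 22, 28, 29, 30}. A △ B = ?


A △ B = (A \ B) ∪ (B \ A) = elements in exactly one of A or B
A \ B = {2, 5, 6, 9, 13, 14, 27}
B \ A = {11, 17, 18, 22, 28, 29}
A △ B = {2, 5, 6, 9, 11, 13, 14, 17, 18, 22, 27, 28, 29}

A △ B = {2, 5, 6, 9, 11, 13, 14, 17, 18, 22, 27, 28, 29}


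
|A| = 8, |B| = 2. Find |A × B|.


|A × B| = |A| × |B|
= 8 × 2
= 16

|A × B| = 16


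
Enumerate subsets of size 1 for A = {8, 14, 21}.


|A| = 3, so A has C(3,1) = 3 subsets of size 1.
Enumerate by choosing 1 elements from A at a time:
{8}, {14}, {21}

1-element subsets (3 total): {8}, {14}, {21}


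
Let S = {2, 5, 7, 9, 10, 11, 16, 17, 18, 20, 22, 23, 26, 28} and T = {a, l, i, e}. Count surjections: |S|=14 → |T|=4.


n = |S| = 14, k = |T| = 4. Surjections via inclusion-exclusion:
S(n,k) = Σ(-1)^i × C(k,i) × (k-i)^n, i=0 to k
i=0: (-1)^0×C(4,0)×4^14 = 268435456
i=1: (-1)^1×C(4,1)×3^14 = -19131876
i=2: (-1)^2×C(4,2)×2^14 = 98304
i=3: (-1)^3×C(4,3)×1^14 = -4
i=4: (-1)^4×C(4,4)×0^14 = 0
Total = 249401880

Number of surjections = 249401880


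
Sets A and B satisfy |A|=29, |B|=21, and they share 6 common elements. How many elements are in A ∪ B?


|A ∪ B| = |A| + |B| - |A ∩ B|
= 29 + 21 - 6
= 44

|A ∪ B| = 44


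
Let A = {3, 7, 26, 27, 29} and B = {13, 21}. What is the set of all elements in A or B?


A ∪ B = all elements in A or B (or both)
A = {3, 7, 26, 27, 29}
B = {13, 21}
A ∪ B = {3, 7, 13, 21, 26, 27, 29}

A ∪ B = {3, 7, 13, 21, 26, 27, 29}


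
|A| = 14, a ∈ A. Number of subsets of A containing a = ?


Subsets of A containing a correspond to subsets of A \ {a}, which has 13 elements.
Count = 2^(n-1) = 2^13
= 8192

Number of subsets containing a = 8192


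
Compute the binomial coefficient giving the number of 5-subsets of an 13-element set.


C(n,k) = n! / (k!(n-k)!)
C(13,5) = 13! / (5!8!)
= 1287

C(13,5) = 1287


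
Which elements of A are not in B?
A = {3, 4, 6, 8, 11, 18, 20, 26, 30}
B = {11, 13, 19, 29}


A \ B = elements in A but not in B
A = {3, 4, 6, 8, 11, 18, 20, 26, 30}
B = {11, 13, 19, 29}
Remove from A any elements in B
A \ B = {3, 4, 6, 8, 18, 20, 26, 30}

A \ B = {3, 4, 6, 8, 18, 20, 26, 30}


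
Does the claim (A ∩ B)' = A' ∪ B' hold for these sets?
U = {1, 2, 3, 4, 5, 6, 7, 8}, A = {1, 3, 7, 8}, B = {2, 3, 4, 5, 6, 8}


LHS: A ∩ B = {3, 8}
(A ∩ B)' = U \ (A ∩ B) = {1, 2, 4, 5, 6, 7}
A' = {2, 4, 5, 6}, B' = {1, 7}
Claimed RHS: A' ∪ B' = {1, 2, 4, 5, 6, 7}
Identity is VALID: LHS = RHS = {1, 2, 4, 5, 6, 7} ✓

Identity is valid. (A ∩ B)' = A' ∪ B' = {1, 2, 4, 5, 6, 7}


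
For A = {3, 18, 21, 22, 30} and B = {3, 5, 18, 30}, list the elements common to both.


A ∩ B = elements in both A and B
A = {3, 18, 21, 22, 30}
B = {3, 5, 18, 30}
A ∩ B = {3, 18, 30}

A ∩ B = {3, 18, 30}


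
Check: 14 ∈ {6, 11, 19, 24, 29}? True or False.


A = {6, 11, 19, 24, 29}
Checking if 14 is in A
14 is not in A → False

14 ∉ A


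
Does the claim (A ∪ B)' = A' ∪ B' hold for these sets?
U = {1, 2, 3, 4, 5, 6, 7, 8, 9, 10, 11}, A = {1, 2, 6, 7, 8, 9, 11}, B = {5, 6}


LHS: A ∪ B = {1, 2, 5, 6, 7, 8, 9, 11}
(A ∪ B)' = U \ (A ∪ B) = {3, 4, 10}
A' = {3, 4, 5, 10}, B' = {1, 2, 3, 4, 7, 8, 9, 10, 11}
Claimed RHS: A' ∪ B' = {1, 2, 3, 4, 5, 7, 8, 9, 10, 11}
Identity is INVALID: LHS = {3, 4, 10} but the RHS claimed here equals {1, 2, 3, 4, 5, 7, 8, 9, 10, 11}. The correct form is (A ∪ B)' = A' ∩ B'.

Identity is invalid: (A ∪ B)' = {3, 4, 10} but A' ∪ B' = {1, 2, 3, 4, 5, 7, 8, 9, 10, 11}. The correct De Morgan law is (A ∪ B)' = A' ∩ B'.


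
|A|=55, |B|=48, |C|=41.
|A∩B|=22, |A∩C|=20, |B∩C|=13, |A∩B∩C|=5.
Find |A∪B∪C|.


|A∪B∪C| = |A|+|B|+|C| - |A∩B|-|A∩C|-|B∩C| + |A∩B∩C|
= 55+48+41 - 22-20-13 + 5
= 144 - 55 + 5
= 94

|A ∪ B ∪ C| = 94


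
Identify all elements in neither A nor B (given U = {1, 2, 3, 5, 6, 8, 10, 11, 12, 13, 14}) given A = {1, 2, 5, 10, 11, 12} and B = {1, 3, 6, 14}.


A = {1, 2, 5, 10, 11, 12}
B = {1, 3, 6, 14}
Region: in neither A nor B (given U = {1, 2, 3, 5, 6, 8, 10, 11, 12, 13, 14})
Elements: {8, 13}

Elements in neither A nor B (given U = {1, 2, 3, 5, 6, 8, 10, 11, 12, 13, 14}): {8, 13}


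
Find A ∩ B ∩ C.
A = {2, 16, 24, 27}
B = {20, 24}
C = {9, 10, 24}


A ∩ B = {24}
(A ∩ B) ∩ C = {24}

A ∩ B ∩ C = {24}


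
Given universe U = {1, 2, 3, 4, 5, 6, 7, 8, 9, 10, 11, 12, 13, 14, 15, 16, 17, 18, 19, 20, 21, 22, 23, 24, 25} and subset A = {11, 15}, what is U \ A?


Aᶜ = U \ A = elements in U but not in A
U = {1, 2, 3, 4, 5, 6, 7, 8, 9, 10, 11, 12, 13, 14, 15, 16, 17, 18, 19, 20, 21, 22, 23, 24, 25}
A = {11, 15}
Aᶜ = {1, 2, 3, 4, 5, 6, 7, 8, 9, 10, 12, 13, 14, 16, 17, 18, 19, 20, 21, 22, 23, 24, 25}

Aᶜ = {1, 2, 3, 4, 5, 6, 7, 8, 9, 10, 12, 13, 14, 16, 17, 18, 19, 20, 21, 22, 23, 24, 25}


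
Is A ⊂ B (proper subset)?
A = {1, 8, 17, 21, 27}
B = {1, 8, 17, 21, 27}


A ⊂ B requires: A ⊆ B AND A ≠ B.
A ⊆ B? Yes
A = B? Yes
A = B, so A is not a PROPER subset.

No, A is not a proper subset of B


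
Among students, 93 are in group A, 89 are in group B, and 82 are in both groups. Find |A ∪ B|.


|A ∪ B| = |A| + |B| - |A ∩ B|
= 93 + 89 - 82
= 100

|A ∪ B| = 100


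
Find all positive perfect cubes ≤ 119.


Checking each candidate:
Condition: positive perfect cubes ≤ 119
Result = {1, 8, 27, 64}

{1, 8, 27, 64}


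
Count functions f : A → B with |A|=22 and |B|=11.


Each of |A| = 22 inputs maps to any of |B| = 11 outputs.
# functions = |B|^|A| = 11^22
= 81402749386839761113321

Number of functions = 81402749386839761113321


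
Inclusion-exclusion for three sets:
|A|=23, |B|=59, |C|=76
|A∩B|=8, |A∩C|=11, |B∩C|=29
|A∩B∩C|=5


|A∪B∪C| = |A|+|B|+|C| - |A∩B|-|A∩C|-|B∩C| + |A∩B∩C|
= 23+59+76 - 8-11-29 + 5
= 158 - 48 + 5
= 115

|A ∪ B ∪ C| = 115


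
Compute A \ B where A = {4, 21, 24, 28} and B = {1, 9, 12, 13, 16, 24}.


A \ B = elements in A but not in B
A = {4, 21, 24, 28}
B = {1, 9, 12, 13, 16, 24}
Remove from A any elements in B
A \ B = {4, 21, 28}

A \ B = {4, 21, 28}


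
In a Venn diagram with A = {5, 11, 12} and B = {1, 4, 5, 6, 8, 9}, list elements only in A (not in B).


A = {5, 11, 12}
B = {1, 4, 5, 6, 8, 9}
Region: only in A (not in B)
Elements: {11, 12}

Elements only in A (not in B): {11, 12}


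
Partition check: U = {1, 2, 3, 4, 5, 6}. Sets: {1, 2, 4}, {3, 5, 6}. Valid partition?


A partition requires: (1) non-empty parts, (2) pairwise disjoint, (3) union = U
Parts: {1, 2, 4}, {3, 5, 6}
Union of parts: {1, 2, 3, 4, 5, 6}
U = {1, 2, 3, 4, 5, 6}
All non-empty? True
Pairwise disjoint? True
Covers U? True

Yes, valid partition


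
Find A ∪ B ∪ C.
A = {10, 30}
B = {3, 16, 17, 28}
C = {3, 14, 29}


A ∪ B = {3, 10, 16, 17, 28, 30}
(A ∪ B) ∪ C = {3, 10, 14, 16, 17, 28, 29, 30}

A ∪ B ∪ C = {3, 10, 14, 16, 17, 28, 29, 30}


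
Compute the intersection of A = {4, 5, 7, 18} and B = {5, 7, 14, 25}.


A ∩ B = elements in both A and B
A = {4, 5, 7, 18}
B = {5, 7, 14, 25}
A ∩ B = {5, 7}

A ∩ B = {5, 7}


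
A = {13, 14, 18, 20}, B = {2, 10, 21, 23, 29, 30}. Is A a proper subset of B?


A ⊂ B requires: A ⊆ B AND A ≠ B.
A ⊆ B? No
A ⊄ B, so A is not a proper subset.

No, A is not a proper subset of B


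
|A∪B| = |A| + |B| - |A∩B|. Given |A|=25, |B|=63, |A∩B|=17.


|A ∪ B| = |A| + |B| - |A ∩ B|
= 25 + 63 - 17
= 71

|A ∪ B| = 71


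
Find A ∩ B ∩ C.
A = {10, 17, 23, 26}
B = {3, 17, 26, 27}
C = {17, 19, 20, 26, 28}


A ∩ B = {17, 26}
(A ∩ B) ∩ C = {17, 26}

A ∩ B ∩ C = {17, 26}


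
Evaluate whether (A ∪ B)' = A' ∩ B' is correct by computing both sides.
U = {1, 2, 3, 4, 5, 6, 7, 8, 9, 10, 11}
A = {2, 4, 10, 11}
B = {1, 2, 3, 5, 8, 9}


LHS: A ∪ B = {1, 2, 3, 4, 5, 8, 9, 10, 11}
(A ∪ B)' = U \ (A ∪ B) = {6, 7}
A' = {1, 3, 5, 6, 7, 8, 9}, B' = {4, 6, 7, 10, 11}
Claimed RHS: A' ∩ B' = {6, 7}
Identity is VALID: LHS = RHS = {6, 7} ✓

Identity is valid. (A ∪ B)' = A' ∩ B' = {6, 7}


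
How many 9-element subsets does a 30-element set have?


C(n,k) = n! / (k!(n-k)!)
C(30,9) = 30! / (9!21!)
= 14307150

C(30,9) = 14307150


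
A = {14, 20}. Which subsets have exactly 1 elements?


|A| = 2, so A has C(2,1) = 2 subsets of size 1.
Enumerate by choosing 1 elements from A at a time:
{14}, {20}

1-element subsets (2 total): {14}, {20}


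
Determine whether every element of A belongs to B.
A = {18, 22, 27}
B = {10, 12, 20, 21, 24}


A ⊆ B means every element of A is in B.
Elements in A not in B: {18, 22, 27}
So A ⊄ B.

No, A ⊄ B


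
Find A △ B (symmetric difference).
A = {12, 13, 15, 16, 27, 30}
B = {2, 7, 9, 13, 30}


A △ B = (A \ B) ∪ (B \ A) = elements in exactly one of A or B
A \ B = {12, 15, 16, 27}
B \ A = {2, 7, 9}
A △ B = {2, 7, 9, 12, 15, 16, 27}

A △ B = {2, 7, 9, 12, 15, 16, 27}


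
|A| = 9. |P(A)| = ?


Number of subsets = 2^n
= 2^9
= 512

|P(A)| = 512


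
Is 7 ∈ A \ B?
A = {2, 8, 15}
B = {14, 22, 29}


A = {2, 8, 15}, B = {14, 22, 29}
A \ B = elements in A but not in B
A \ B = {2, 8, 15}
Checking if 7 ∈ A \ B
7 is not in A \ B → False

7 ∉ A \ B


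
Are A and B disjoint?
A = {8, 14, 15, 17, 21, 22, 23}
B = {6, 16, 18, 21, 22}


Disjoint means A ∩ B = ∅.
A ∩ B = {21, 22}
A ∩ B ≠ ∅, so A and B are NOT disjoint.

No, A and B are not disjoint (A ∩ B = {21, 22})


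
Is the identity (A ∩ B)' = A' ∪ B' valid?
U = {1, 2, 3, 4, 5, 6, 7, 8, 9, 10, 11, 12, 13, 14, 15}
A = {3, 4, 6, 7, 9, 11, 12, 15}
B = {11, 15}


LHS: A ∩ B = {11, 15}
(A ∩ B)' = U \ (A ∩ B) = {1, 2, 3, 4, 5, 6, 7, 8, 9, 10, 12, 13, 14}
A' = {1, 2, 5, 8, 10, 13, 14}, B' = {1, 2, 3, 4, 5, 6, 7, 8, 9, 10, 12, 13, 14}
Claimed RHS: A' ∪ B' = {1, 2, 3, 4, 5, 6, 7, 8, 9, 10, 12, 13, 14}
Identity is VALID: LHS = RHS = {1, 2, 3, 4, 5, 6, 7, 8, 9, 10, 12, 13, 14} ✓

Identity is valid. (A ∩ B)' = A' ∪ B' = {1, 2, 3, 4, 5, 6, 7, 8, 9, 10, 12, 13, 14}


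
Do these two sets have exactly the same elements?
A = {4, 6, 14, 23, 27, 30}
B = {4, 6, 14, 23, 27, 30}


Two sets are equal iff they have exactly the same elements.
A = {4, 6, 14, 23, 27, 30}
B = {4, 6, 14, 23, 27, 30}
Same elements → A = B

Yes, A = B


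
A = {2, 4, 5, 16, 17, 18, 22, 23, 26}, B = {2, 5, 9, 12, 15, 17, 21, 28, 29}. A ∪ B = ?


A ∪ B = all elements in A or B (or both)
A = {2, 4, 5, 16, 17, 18, 22, 23, 26}
B = {2, 5, 9, 12, 15, 17, 21, 28, 29}
A ∪ B = {2, 4, 5, 9, 12, 15, 16, 17, 18, 21, 22, 23, 26, 28, 29}

A ∪ B = {2, 4, 5, 9, 12, 15, 16, 17, 18, 21, 22, 23, 26, 28, 29}


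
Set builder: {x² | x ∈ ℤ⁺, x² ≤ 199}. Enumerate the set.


Checking each candidate:
Condition: positive perfect squares ≤ 199
Result = {1, 4, 9, 16, 25, 36, 49, 64, 81, 100, 121, 144, 169, 196}

{1, 4, 9, 16, 25, 36, 49, 64, 81, 100, 121, 144, 169, 196}


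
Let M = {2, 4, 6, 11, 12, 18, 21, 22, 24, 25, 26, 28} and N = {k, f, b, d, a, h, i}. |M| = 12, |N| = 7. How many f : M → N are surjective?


n = |M| = 12, k = |N| = 7. Surjections via inclusion-exclusion:
S(n,k) = Σ(-1)^i × C(k,i) × (k-i)^n, i=0 to k
i=0: (-1)^0×C(7,0)×7^12 = 13841287201
i=1: (-1)^1×C(7,1)×6^12 = -15237476352
i=2: (-1)^2×C(7,2)×5^12 = 5126953125
i=3: (-1)^3×C(7,3)×4^12 = -587202560
i=4: (-1)^4×C(7,4)×3^12 = 18600435
i=5: (-1)^5×C(7,5)×2^12 = -86016
i=6: (-1)^6×C(7,6)×1^12 = 7
i=7: (-1)^7×C(7,7)×0^12 = 0
Total = 3162075840

Number of surjections = 3162075840


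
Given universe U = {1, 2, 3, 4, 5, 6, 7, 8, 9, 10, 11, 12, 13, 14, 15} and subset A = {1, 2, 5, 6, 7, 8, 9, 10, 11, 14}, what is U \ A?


Aᶜ = U \ A = elements in U but not in A
U = {1, 2, 3, 4, 5, 6, 7, 8, 9, 10, 11, 12, 13, 14, 15}
A = {1, 2, 5, 6, 7, 8, 9, 10, 11, 14}
Aᶜ = {3, 4, 12, 13, 15}

Aᶜ = {3, 4, 12, 13, 15}


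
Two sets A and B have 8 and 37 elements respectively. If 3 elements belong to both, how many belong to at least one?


|A ∪ B| = |A| + |B| - |A ∩ B|
= 8 + 37 - 3
= 42

|A ∪ B| = 42


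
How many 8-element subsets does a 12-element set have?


C(n,k) = n! / (k!(n-k)!)
C(12,8) = 12! / (8!4!)
= 495

C(12,8) = 495


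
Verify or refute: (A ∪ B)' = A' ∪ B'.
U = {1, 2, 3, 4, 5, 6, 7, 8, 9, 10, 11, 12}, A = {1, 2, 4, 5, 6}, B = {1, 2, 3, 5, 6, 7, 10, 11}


LHS: A ∪ B = {1, 2, 3, 4, 5, 6, 7, 10, 11}
(A ∪ B)' = U \ (A ∪ B) = {8, 9, 12}
A' = {3, 7, 8, 9, 10, 11, 12}, B' = {4, 8, 9, 12}
Claimed RHS: A' ∪ B' = {3, 4, 7, 8, 9, 10, 11, 12}
Identity is INVALID: LHS = {8, 9, 12} but the RHS claimed here equals {3, 4, 7, 8, 9, 10, 11, 12}. The correct form is (A ∪ B)' = A' ∩ B'.

Identity is invalid: (A ∪ B)' = {8, 9, 12} but A' ∪ B' = {3, 4, 7, 8, 9, 10, 11, 12}. The correct De Morgan law is (A ∪ B)' = A' ∩ B'.


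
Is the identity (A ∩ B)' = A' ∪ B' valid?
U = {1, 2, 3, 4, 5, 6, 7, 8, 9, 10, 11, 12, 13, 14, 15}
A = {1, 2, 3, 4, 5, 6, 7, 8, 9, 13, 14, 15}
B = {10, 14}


LHS: A ∩ B = {14}
(A ∩ B)' = U \ (A ∩ B) = {1, 2, 3, 4, 5, 6, 7, 8, 9, 10, 11, 12, 13, 15}
A' = {10, 11, 12}, B' = {1, 2, 3, 4, 5, 6, 7, 8, 9, 11, 12, 13, 15}
Claimed RHS: A' ∪ B' = {1, 2, 3, 4, 5, 6, 7, 8, 9, 10, 11, 12, 13, 15}
Identity is VALID: LHS = RHS = {1, 2, 3, 4, 5, 6, 7, 8, 9, 10, 11, 12, 13, 15} ✓

Identity is valid. (A ∩ B)' = A' ∪ B' = {1, 2, 3, 4, 5, 6, 7, 8, 9, 10, 11, 12, 13, 15}


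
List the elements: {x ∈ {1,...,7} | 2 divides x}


Checking each candidate:
Condition: multiples of 2 in {1,...,7}
Result = {2, 4, 6}

{2, 4, 6}


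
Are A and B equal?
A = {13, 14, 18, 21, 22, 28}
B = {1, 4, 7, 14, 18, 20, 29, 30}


Two sets are equal iff they have exactly the same elements.
A = {13, 14, 18, 21, 22, 28}
B = {1, 4, 7, 14, 18, 20, 29, 30}
Differences: {1, 4, 7, 13, 20, 21, 22, 28, 29, 30}
A ≠ B

No, A ≠ B


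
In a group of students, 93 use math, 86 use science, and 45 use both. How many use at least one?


|A ∪ B| = |A| + |B| - |A ∩ B|
= 93 + 86 - 45
= 134

|A ∪ B| = 134


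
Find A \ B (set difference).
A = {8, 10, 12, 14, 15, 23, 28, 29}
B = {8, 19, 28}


A \ B = elements in A but not in B
A = {8, 10, 12, 14, 15, 23, 28, 29}
B = {8, 19, 28}
Remove from A any elements in B
A \ B = {10, 12, 14, 15, 23, 29}

A \ B = {10, 12, 14, 15, 23, 29}


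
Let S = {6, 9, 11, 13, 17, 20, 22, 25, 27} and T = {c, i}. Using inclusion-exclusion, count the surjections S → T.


n = |S| = 9, k = |T| = 2. Surjections via inclusion-exclusion:
S(n,k) = Σ(-1)^i × C(k,i) × (k-i)^n, i=0 to k
i=0: (-1)^0×C(2,0)×2^9 = 512
i=1: (-1)^1×C(2,1)×1^9 = -2
i=2: (-1)^2×C(2,2)×0^9 = 0
Total = 510

Number of surjections = 510


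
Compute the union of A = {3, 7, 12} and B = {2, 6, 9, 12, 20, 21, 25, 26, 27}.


A ∪ B = all elements in A or B (or both)
A = {3, 7, 12}
B = {2, 6, 9, 12, 20, 21, 25, 26, 27}
A ∪ B = {2, 3, 6, 7, 9, 12, 20, 21, 25, 26, 27}

A ∪ B = {2, 3, 6, 7, 9, 12, 20, 21, 25, 26, 27}


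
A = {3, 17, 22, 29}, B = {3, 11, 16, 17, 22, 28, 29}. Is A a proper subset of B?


A ⊂ B requires: A ⊆ B AND A ≠ B.
A ⊆ B? Yes
A = B? No
A ⊂ B: Yes (A is a proper subset of B)

Yes, A ⊂ B


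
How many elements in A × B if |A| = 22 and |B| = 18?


|A × B| = |A| × |B|
= 22 × 18
= 396

|A × B| = 396


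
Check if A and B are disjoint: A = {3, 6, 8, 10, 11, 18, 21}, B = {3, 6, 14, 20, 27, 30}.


Disjoint means A ∩ B = ∅.
A ∩ B = {3, 6}
A ∩ B ≠ ∅, so A and B are NOT disjoint.

No, A and B are not disjoint (A ∩ B = {3, 6})


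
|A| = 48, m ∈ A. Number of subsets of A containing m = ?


Subsets of A containing m correspond to subsets of A \ {m}, which has 47 elements.
Count = 2^(n-1) = 2^47
= 140737488355328

Number of subsets containing m = 140737488355328


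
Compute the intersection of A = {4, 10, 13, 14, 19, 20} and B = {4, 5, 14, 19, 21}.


A ∩ B = elements in both A and B
A = {4, 10, 13, 14, 19, 20}
B = {4, 5, 14, 19, 21}
A ∩ B = {4, 14, 19}

A ∩ B = {4, 14, 19}


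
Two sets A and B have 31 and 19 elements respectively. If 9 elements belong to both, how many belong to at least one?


|A ∪ B| = |A| + |B| - |A ∩ B|
= 31 + 19 - 9
= 41

|A ∪ B| = 41


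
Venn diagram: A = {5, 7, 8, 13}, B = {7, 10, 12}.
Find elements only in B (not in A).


A = {5, 7, 8, 13}
B = {7, 10, 12}
Region: only in B (not in A)
Elements: {10, 12}

Elements only in B (not in A): {10, 12}


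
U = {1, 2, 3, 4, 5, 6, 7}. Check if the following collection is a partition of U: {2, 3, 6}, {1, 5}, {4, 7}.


A partition requires: (1) non-empty parts, (2) pairwise disjoint, (3) union = U
Parts: {2, 3, 6}, {1, 5}, {4, 7}
Union of parts: {1, 2, 3, 4, 5, 6, 7}
U = {1, 2, 3, 4, 5, 6, 7}
All non-empty? True
Pairwise disjoint? True
Covers U? True

Yes, valid partition


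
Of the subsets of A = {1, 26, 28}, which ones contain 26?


A subset of A contains 26 iff the remaining 2 elements form any subset of A \ {26}.
Count: 2^(n-1) = 2^2 = 4
Subsets containing 26: {26}, {1, 26}, {26, 28}, {1, 26, 28}

Subsets containing 26 (4 total): {26}, {1, 26}, {26, 28}, {1, 26, 28}


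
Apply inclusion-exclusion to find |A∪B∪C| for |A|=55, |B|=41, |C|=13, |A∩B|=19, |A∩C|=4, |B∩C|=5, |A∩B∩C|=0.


|A∪B∪C| = |A|+|B|+|C| - |A∩B|-|A∩C|-|B∩C| + |A∩B∩C|
= 55+41+13 - 19-4-5 + 0
= 109 - 28 + 0
= 81

|A ∪ B ∪ C| = 81


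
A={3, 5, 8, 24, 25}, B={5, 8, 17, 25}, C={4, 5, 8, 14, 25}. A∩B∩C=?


A ∩ B = {5, 8, 25}
(A ∩ B) ∩ C = {5, 8, 25}

A ∩ B ∩ C = {5, 8, 25}


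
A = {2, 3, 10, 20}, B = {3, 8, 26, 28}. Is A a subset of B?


A ⊆ B means every element of A is in B.
Elements in A not in B: {2, 10, 20}
So A ⊄ B.

No, A ⊄ B


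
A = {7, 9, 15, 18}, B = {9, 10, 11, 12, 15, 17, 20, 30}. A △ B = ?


A △ B = (A \ B) ∪ (B \ A) = elements in exactly one of A or B
A \ B = {7, 18}
B \ A = {10, 11, 12, 17, 20, 30}
A △ B = {7, 10, 11, 12, 17, 18, 20, 30}

A △ B = {7, 10, 11, 12, 17, 18, 20, 30}


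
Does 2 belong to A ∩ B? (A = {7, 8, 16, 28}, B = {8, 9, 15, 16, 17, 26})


A = {7, 8, 16, 28}, B = {8, 9, 15, 16, 17, 26}
A ∩ B = elements in both A and B
A ∩ B = {8, 16}
Checking if 2 ∈ A ∩ B
2 is not in A ∩ B → False

2 ∉ A ∩ B


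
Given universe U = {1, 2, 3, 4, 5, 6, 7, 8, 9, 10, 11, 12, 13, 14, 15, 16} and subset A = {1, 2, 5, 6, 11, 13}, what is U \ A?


Aᶜ = U \ A = elements in U but not in A
U = {1, 2, 3, 4, 5, 6, 7, 8, 9, 10, 11, 12, 13, 14, 15, 16}
A = {1, 2, 5, 6, 11, 13}
Aᶜ = {3, 4, 7, 8, 9, 10, 12, 14, 15, 16}

Aᶜ = {3, 4, 7, 8, 9, 10, 12, 14, 15, 16}


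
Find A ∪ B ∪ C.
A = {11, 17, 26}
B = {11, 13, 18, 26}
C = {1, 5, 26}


A ∪ B = {11, 13, 17, 18, 26}
(A ∪ B) ∪ C = {1, 5, 11, 13, 17, 18, 26}

A ∪ B ∪ C = {1, 5, 11, 13, 17, 18, 26}


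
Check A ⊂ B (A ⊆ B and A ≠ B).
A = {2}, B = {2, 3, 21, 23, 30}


A ⊂ B requires: A ⊆ B AND A ≠ B.
A ⊆ B? Yes
A = B? No
A ⊂ B: Yes (A is a proper subset of B)

Yes, A ⊂ B


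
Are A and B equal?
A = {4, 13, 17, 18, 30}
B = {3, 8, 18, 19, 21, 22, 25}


Two sets are equal iff they have exactly the same elements.
A = {4, 13, 17, 18, 30}
B = {3, 8, 18, 19, 21, 22, 25}
Differences: {3, 4, 8, 13, 17, 19, 21, 22, 25, 30}
A ≠ B

No, A ≠ B


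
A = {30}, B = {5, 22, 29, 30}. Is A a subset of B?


A ⊆ B means every element of A is in B.
All elements of A are in B.
So A ⊆ B.

Yes, A ⊆ B


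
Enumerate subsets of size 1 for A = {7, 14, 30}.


|A| = 3, so A has C(3,1) = 3 subsets of size 1.
Enumerate by choosing 1 elements from A at a time:
{7}, {14}, {30}

1-element subsets (3 total): {7}, {14}, {30}


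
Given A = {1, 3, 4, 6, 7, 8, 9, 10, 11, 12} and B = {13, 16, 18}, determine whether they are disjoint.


Disjoint means A ∩ B = ∅.
A ∩ B = ∅
A ∩ B = ∅, so A and B are disjoint.

Yes, A and B are disjoint


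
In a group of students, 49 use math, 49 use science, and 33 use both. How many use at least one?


|A ∪ B| = |A| + |B| - |A ∩ B|
= 49 + 49 - 33
= 65

|A ∪ B| = 65


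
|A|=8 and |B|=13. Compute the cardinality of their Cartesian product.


|A × B| = |A| × |B|
= 8 × 13
= 104

|A × B| = 104


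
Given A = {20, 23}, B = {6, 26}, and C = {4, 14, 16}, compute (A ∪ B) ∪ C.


A ∪ B = {6, 20, 23, 26}
(A ∪ B) ∪ C = {4, 6, 14, 16, 20, 23, 26}

A ∪ B ∪ C = {4, 6, 14, 16, 20, 23, 26}


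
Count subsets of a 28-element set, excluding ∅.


Total subsets = 2^n = 2^28 = 268435456
Non-empty subsets exclude the empty set: 2^n - 1
= 268435456 - 1
= 268435455

Number of non-empty subsets = 268435455


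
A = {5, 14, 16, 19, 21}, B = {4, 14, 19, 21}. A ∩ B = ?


A ∩ B = elements in both A and B
A = {5, 14, 16, 19, 21}
B = {4, 14, 19, 21}
A ∩ B = {14, 19, 21}

A ∩ B = {14, 19, 21}


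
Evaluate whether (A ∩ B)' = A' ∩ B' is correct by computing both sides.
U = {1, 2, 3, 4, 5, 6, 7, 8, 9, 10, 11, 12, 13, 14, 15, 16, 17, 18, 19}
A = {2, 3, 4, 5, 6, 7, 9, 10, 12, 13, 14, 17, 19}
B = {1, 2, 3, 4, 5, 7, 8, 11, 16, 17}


LHS: A ∩ B = {2, 3, 4, 5, 7, 17}
(A ∩ B)' = U \ (A ∩ B) = {1, 6, 8, 9, 10, 11, 12, 13, 14, 15, 16, 18, 19}
A' = {1, 8, 11, 15, 16, 18}, B' = {6, 9, 10, 12, 13, 14, 15, 18, 19}
Claimed RHS: A' ∩ B' = {15, 18}
Identity is INVALID: LHS = {1, 6, 8, 9, 10, 11, 12, 13, 14, 15, 16, 18, 19} but the RHS claimed here equals {15, 18}. The correct form is (A ∩ B)' = A' ∪ B'.

Identity is invalid: (A ∩ B)' = {1, 6, 8, 9, 10, 11, 12, 13, 14, 15, 16, 18, 19} but A' ∩ B' = {15, 18}. The correct De Morgan law is (A ∩ B)' = A' ∪ B'.


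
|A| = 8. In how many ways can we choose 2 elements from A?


C(n,k) = n! / (k!(n-k)!)
C(8,2) = 8! / (2!6!)
= 28

C(8,2) = 28


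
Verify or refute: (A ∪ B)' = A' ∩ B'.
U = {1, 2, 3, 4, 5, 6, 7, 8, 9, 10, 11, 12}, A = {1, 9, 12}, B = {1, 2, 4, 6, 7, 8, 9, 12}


LHS: A ∪ B = {1, 2, 4, 6, 7, 8, 9, 12}
(A ∪ B)' = U \ (A ∪ B) = {3, 5, 10, 11}
A' = {2, 3, 4, 5, 6, 7, 8, 10, 11}, B' = {3, 5, 10, 11}
Claimed RHS: A' ∩ B' = {3, 5, 10, 11}
Identity is VALID: LHS = RHS = {3, 5, 10, 11} ✓

Identity is valid. (A ∪ B)' = A' ∩ B' = {3, 5, 10, 11}


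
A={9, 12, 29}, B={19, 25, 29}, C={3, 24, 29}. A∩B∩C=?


A ∩ B = {29}
(A ∩ B) ∩ C = {29}

A ∩ B ∩ C = {29}


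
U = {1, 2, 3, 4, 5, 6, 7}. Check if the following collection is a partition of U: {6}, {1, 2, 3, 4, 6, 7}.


A partition requires: (1) non-empty parts, (2) pairwise disjoint, (3) union = U
Parts: {6}, {1, 2, 3, 4, 6, 7}
Union of parts: {1, 2, 3, 4, 6, 7}
U = {1, 2, 3, 4, 5, 6, 7}
All non-empty? True
Pairwise disjoint? False
Covers U? False

No, not a valid partition


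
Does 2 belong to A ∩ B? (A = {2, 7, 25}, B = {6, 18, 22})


A = {2, 7, 25}, B = {6, 18, 22}
A ∩ B = elements in both A and B
A ∩ B = ∅
Checking if 2 ∈ A ∩ B
2 is not in A ∩ B → False

2 ∉ A ∩ B


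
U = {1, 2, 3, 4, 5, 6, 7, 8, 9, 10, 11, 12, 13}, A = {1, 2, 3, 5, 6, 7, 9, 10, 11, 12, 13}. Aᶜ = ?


Aᶜ = U \ A = elements in U but not in A
U = {1, 2, 3, 4, 5, 6, 7, 8, 9, 10, 11, 12, 13}
A = {1, 2, 3, 5, 6, 7, 9, 10, 11, 12, 13}
Aᶜ = {4, 8}

Aᶜ = {4, 8}


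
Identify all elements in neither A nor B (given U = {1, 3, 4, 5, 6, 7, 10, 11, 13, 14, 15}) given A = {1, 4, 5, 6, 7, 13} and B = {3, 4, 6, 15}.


A = {1, 4, 5, 6, 7, 13}
B = {3, 4, 6, 15}
Region: in neither A nor B (given U = {1, 3, 4, 5, 6, 7, 10, 11, 13, 14, 15})
Elements: {10, 11, 14}

Elements in neither A nor B (given U = {1, 3, 4, 5, 6, 7, 10, 11, 13, 14, 15}): {10, 11, 14}


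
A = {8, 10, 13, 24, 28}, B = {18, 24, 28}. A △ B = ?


A △ B = (A \ B) ∪ (B \ A) = elements in exactly one of A or B
A \ B = {8, 10, 13}
B \ A = {18}
A △ B = {8, 10, 13, 18}

A △ B = {8, 10, 13, 18}


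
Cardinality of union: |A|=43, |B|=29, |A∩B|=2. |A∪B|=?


|A ∪ B| = |A| + |B| - |A ∩ B|
= 43 + 29 - 2
= 70

|A ∪ B| = 70


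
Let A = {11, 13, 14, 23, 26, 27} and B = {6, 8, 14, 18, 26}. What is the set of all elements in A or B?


A ∪ B = all elements in A or B (or both)
A = {11, 13, 14, 23, 26, 27}
B = {6, 8, 14, 18, 26}
A ∪ B = {6, 8, 11, 13, 14, 18, 23, 26, 27}

A ∪ B = {6, 8, 11, 13, 14, 18, 23, 26, 27}


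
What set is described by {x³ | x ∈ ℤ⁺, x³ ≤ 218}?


Checking each candidate:
Condition: positive perfect cubes ≤ 218
Result = {1, 8, 27, 64, 125, 216}

{1, 8, 27, 64, 125, 216}


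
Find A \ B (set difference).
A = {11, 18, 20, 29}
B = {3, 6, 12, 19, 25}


A \ B = elements in A but not in B
A = {11, 18, 20, 29}
B = {3, 6, 12, 19, 25}
Remove from A any elements in B
A \ B = {11, 18, 20, 29}

A \ B = {11, 18, 20, 29}


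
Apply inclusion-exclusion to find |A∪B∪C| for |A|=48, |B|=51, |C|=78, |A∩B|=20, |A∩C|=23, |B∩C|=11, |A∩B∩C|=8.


|A∪B∪C| = |A|+|B|+|C| - |A∩B|-|A∩C|-|B∩C| + |A∩B∩C|
= 48+51+78 - 20-23-11 + 8
= 177 - 54 + 8
= 131

|A ∪ B ∪ C| = 131


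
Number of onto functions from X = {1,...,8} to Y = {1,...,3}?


n = |X| = 8, k = |Y| = 3. Surjections via inclusion-exclusion:
S(n,k) = Σ(-1)^i × C(k,i) × (k-i)^n, i=0 to k
i=0: (-1)^0×C(3,0)×3^8 = 6561
i=1: (-1)^1×C(3,1)×2^8 = -768
i=2: (-1)^2×C(3,2)×1^8 = 3
i=3: (-1)^3×C(3,3)×0^8 = 0
Total = 5796

Number of surjections = 5796


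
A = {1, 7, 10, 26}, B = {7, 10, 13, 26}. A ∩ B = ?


A ∩ B = elements in both A and B
A = {1, 7, 10, 26}
B = {7, 10, 13, 26}
A ∩ B = {7, 10, 26}

A ∩ B = {7, 10, 26}


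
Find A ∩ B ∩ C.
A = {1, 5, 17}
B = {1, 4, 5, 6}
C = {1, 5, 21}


A ∩ B = {1, 5}
(A ∩ B) ∩ C = {1, 5}

A ∩ B ∩ C = {1, 5}


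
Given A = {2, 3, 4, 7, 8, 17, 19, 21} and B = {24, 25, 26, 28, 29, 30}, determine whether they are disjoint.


Disjoint means A ∩ B = ∅.
A ∩ B = ∅
A ∩ B = ∅, so A and B are disjoint.

Yes, A and B are disjoint


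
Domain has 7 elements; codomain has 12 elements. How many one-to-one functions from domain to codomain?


An injection sends each of |A| = 7 inputs to a distinct output in B.
# injections = |B|·(|B|-1)·…·(|B|-|A|+1) = 12! / (12 - 7)!
= 12 × 11 × 10 × 9 × 8 × 7 × 6
= 3991680

Number of injections = 3991680


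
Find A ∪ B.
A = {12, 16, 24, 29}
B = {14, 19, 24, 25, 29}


A ∪ B = all elements in A or B (or both)
A = {12, 16, 24, 29}
B = {14, 19, 24, 25, 29}
A ∪ B = {12, 14, 16, 19, 24, 25, 29}

A ∪ B = {12, 14, 16, 19, 24, 25, 29}


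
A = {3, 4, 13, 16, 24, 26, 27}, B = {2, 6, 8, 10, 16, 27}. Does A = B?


Two sets are equal iff they have exactly the same elements.
A = {3, 4, 13, 16, 24, 26, 27}
B = {2, 6, 8, 10, 16, 27}
Differences: {2, 3, 4, 6, 8, 10, 13, 24, 26}
A ≠ B

No, A ≠ B


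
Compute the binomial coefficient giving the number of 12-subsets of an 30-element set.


C(n,k) = n! / (k!(n-k)!)
C(30,12) = 30! / (12!18!)
= 86493225

C(30,12) = 86493225


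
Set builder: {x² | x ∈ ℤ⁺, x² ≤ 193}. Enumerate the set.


Checking each candidate:
Condition: positive perfect squares ≤ 193
Result = {1, 4, 9, 16, 25, 36, 49, 64, 81, 100, 121, 144, 169}

{1, 4, 9, 16, 25, 36, 49, 64, 81, 100, 121, 144, 169}


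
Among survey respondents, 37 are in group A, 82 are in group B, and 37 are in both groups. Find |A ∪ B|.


|A ∪ B| = |A| + |B| - |A ∩ B|
= 37 + 82 - 37
= 82

|A ∪ B| = 82


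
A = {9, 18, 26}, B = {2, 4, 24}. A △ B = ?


A △ B = (A \ B) ∪ (B \ A) = elements in exactly one of A or B
A \ B = {9, 18, 26}
B \ A = {2, 4, 24}
A △ B = {2, 4, 9, 18, 24, 26}

A △ B = {2, 4, 9, 18, 24, 26}


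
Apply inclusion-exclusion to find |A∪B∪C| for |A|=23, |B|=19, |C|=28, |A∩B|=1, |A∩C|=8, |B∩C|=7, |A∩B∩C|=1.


|A∪B∪C| = |A|+|B|+|C| - |A∩B|-|A∩C|-|B∩C| + |A∩B∩C|
= 23+19+28 - 1-8-7 + 1
= 70 - 16 + 1
= 55

|A ∪ B ∪ C| = 55


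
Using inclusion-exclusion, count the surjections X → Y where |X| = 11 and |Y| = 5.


n = |X| = 11, k = |Y| = 5. Surjections via inclusion-exclusion:
S(n,k) = Σ(-1)^i × C(k,i) × (k-i)^n, i=0 to k
i=0: (-1)^0×C(5,0)×5^11 = 48828125
i=1: (-1)^1×C(5,1)×4^11 = -20971520
i=2: (-1)^2×C(5,2)×3^11 = 1771470
i=3: (-1)^3×C(5,3)×2^11 = -20480
i=4: (-1)^4×C(5,4)×1^11 = 5
i=5: (-1)^5×C(5,5)×0^11 = 0
Total = 29607600

Number of surjections = 29607600


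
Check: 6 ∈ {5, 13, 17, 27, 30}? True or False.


A = {5, 13, 17, 27, 30}
Checking if 6 is in A
6 is not in A → False

6 ∉ A


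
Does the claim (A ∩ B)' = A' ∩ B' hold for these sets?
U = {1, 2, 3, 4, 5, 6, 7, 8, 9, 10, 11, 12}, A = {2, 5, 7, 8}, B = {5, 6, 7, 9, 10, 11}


LHS: A ∩ B = {5, 7}
(A ∩ B)' = U \ (A ∩ B) = {1, 2, 3, 4, 6, 8, 9, 10, 11, 12}
A' = {1, 3, 4, 6, 9, 10, 11, 12}, B' = {1, 2, 3, 4, 8, 12}
Claimed RHS: A' ∩ B' = {1, 3, 4, 12}
Identity is INVALID: LHS = {1, 2, 3, 4, 6, 8, 9, 10, 11, 12} but the RHS claimed here equals {1, 3, 4, 12}. The correct form is (A ∩ B)' = A' ∪ B'.

Identity is invalid: (A ∩ B)' = {1, 2, 3, 4, 6, 8, 9, 10, 11, 12} but A' ∩ B' = {1, 3, 4, 12}. The correct De Morgan law is (A ∩ B)' = A' ∪ B'.


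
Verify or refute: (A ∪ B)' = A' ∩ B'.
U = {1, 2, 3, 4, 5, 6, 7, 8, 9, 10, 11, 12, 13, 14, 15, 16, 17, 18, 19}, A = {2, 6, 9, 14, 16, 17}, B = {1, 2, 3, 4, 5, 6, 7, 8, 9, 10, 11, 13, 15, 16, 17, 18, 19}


LHS: A ∪ B = {1, 2, 3, 4, 5, 6, 7, 8, 9, 10, 11, 13, 14, 15, 16, 17, 18, 19}
(A ∪ B)' = U \ (A ∪ B) = {12}
A' = {1, 3, 4, 5, 7, 8, 10, 11, 12, 13, 15, 18, 19}, B' = {12, 14}
Claimed RHS: A' ∩ B' = {12}
Identity is VALID: LHS = RHS = {12} ✓

Identity is valid. (A ∪ B)' = A' ∩ B' = {12}


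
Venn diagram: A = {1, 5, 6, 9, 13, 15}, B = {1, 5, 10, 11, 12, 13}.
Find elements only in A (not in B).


A = {1, 5, 6, 9, 13, 15}
B = {1, 5, 10, 11, 12, 13}
Region: only in A (not in B)
Elements: {6, 9, 15}

Elements only in A (not in B): {6, 9, 15}


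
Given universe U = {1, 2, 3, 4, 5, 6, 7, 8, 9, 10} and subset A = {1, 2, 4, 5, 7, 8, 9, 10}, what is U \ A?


Aᶜ = U \ A = elements in U but not in A
U = {1, 2, 3, 4, 5, 6, 7, 8, 9, 10}
A = {1, 2, 4, 5, 7, 8, 9, 10}
Aᶜ = {3, 6}

Aᶜ = {3, 6}


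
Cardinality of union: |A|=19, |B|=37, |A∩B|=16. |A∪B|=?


|A ∪ B| = |A| + |B| - |A ∩ B|
= 19 + 37 - 16
= 40

|A ∪ B| = 40


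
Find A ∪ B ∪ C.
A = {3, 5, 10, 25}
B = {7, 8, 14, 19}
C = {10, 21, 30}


A ∪ B = {3, 5, 7, 8, 10, 14, 19, 25}
(A ∪ B) ∪ C = {3, 5, 7, 8, 10, 14, 19, 21, 25, 30}

A ∪ B ∪ C = {3, 5, 7, 8, 10, 14, 19, 21, 25, 30}


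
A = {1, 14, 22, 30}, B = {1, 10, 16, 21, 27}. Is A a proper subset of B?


A ⊂ B requires: A ⊆ B AND A ≠ B.
A ⊆ B? No
A ⊄ B, so A is not a proper subset.

No, A is not a proper subset of B


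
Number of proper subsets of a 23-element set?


Total subsets = 2^n = 2^23 = 8388608
Proper subsets exclude the set itself: 2^n - 1
= 8388608 - 1
= 8388607

Number of proper subsets = 8388607


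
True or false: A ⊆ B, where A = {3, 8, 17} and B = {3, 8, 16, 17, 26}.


A ⊆ B means every element of A is in B.
All elements of A are in B.
So A ⊆ B.

Yes, A ⊆ B


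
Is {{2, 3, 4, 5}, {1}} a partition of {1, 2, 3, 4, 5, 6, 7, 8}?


A partition requires: (1) non-empty parts, (2) pairwise disjoint, (3) union = U
Parts: {2, 3, 4, 5}, {1}
Union of parts: {1, 2, 3, 4, 5}
U = {1, 2, 3, 4, 5, 6, 7, 8}
All non-empty? True
Pairwise disjoint? True
Covers U? False

No, not a valid partition


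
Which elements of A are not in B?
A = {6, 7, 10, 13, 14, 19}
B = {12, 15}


A \ B = elements in A but not in B
A = {6, 7, 10, 13, 14, 19}
B = {12, 15}
Remove from A any elements in B
A \ B = {6, 7, 10, 13, 14, 19}

A \ B = {6, 7, 10, 13, 14, 19}


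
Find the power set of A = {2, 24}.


|A| = 2, so |P(A)| = 2^2 = 4
Enumerate subsets by cardinality (0 to 2):
∅, {2}, {24}, {2, 24}

P(A) has 4 subsets: ∅, {2}, {24}, {2, 24}


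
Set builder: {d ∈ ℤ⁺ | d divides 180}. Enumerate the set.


Checking each candidate:
Condition: positive divisors of 180
Result = {1, 2, 3, 4, 5, 6, 9, 10, 12, 15, 18, 20, 30, 36, 45, 60, 90, 180}

{1, 2, 3, 4, 5, 6, 9, 10, 12, 15, 18, 20, 30, 36, 45, 60, 90, 180}


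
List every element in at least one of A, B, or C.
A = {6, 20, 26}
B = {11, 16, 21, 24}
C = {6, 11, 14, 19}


A ∪ B = {6, 11, 16, 20, 21, 24, 26}
(A ∪ B) ∪ C = {6, 11, 14, 16, 19, 20, 21, 24, 26}

A ∪ B ∪ C = {6, 11, 14, 16, 19, 20, 21, 24, 26}


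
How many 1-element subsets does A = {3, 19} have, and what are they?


|A| = 2, so A has C(2,1) = 2 subsets of size 1.
Enumerate by choosing 1 elements from A at a time:
{3}, {19}

1-element subsets (2 total): {3}, {19}


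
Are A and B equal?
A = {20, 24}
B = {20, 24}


Two sets are equal iff they have exactly the same elements.
A = {20, 24}
B = {20, 24}
Same elements → A = B

Yes, A = B


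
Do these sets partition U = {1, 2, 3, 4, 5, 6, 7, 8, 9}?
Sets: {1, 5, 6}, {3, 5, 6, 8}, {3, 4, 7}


A partition requires: (1) non-empty parts, (2) pairwise disjoint, (3) union = U
Parts: {1, 5, 6}, {3, 5, 6, 8}, {3, 4, 7}
Union of parts: {1, 3, 4, 5, 6, 7, 8}
U = {1, 2, 3, 4, 5, 6, 7, 8, 9}
All non-empty? True
Pairwise disjoint? False
Covers U? False

No, not a valid partition


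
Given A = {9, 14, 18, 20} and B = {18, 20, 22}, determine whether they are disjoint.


Disjoint means A ∩ B = ∅.
A ∩ B = {18, 20}
A ∩ B ≠ ∅, so A and B are NOT disjoint.

No, A and B are not disjoint (A ∩ B = {18, 20})


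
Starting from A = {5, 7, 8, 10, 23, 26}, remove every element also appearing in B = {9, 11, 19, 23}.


A \ B = elements in A but not in B
A = {5, 7, 8, 10, 23, 26}
B = {9, 11, 19, 23}
Remove from A any elements in B
A \ B = {5, 7, 8, 10, 26}

A \ B = {5, 7, 8, 10, 26}


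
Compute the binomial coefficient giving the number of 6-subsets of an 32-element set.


C(n,k) = n! / (k!(n-k)!)
C(32,6) = 32! / (6!26!)
= 906192

C(32,6) = 906192


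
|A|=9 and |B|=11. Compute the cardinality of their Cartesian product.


|A × B| = |A| × |B|
= 9 × 11
= 99

|A × B| = 99


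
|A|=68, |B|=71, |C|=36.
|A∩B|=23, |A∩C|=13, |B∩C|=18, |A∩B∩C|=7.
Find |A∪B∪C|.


|A∪B∪C| = |A|+|B|+|C| - |A∩B|-|A∩C|-|B∩C| + |A∩B∩C|
= 68+71+36 - 23-13-18 + 7
= 175 - 54 + 7
= 128

|A ∪ B ∪ C| = 128


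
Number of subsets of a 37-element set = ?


Number of subsets = 2^n
= 2^37
= 137438953472

|P(A)| = 137438953472


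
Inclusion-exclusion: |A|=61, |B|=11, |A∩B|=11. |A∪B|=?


|A ∪ B| = |A| + |B| - |A ∩ B|
= 61 + 11 - 11
= 61

|A ∪ B| = 61


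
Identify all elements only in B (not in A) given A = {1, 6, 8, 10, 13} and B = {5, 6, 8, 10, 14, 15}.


A = {1, 6, 8, 10, 13}
B = {5, 6, 8, 10, 14, 15}
Region: only in B (not in A)
Elements: {5, 14, 15}

Elements only in B (not in A): {5, 14, 15}


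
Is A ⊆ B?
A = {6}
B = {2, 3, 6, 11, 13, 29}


A ⊆ B means every element of A is in B.
All elements of A are in B.
So A ⊆ B.

Yes, A ⊆ B


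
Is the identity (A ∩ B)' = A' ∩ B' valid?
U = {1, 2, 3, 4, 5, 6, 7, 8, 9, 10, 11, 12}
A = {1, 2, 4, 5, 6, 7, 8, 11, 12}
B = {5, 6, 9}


LHS: A ∩ B = {5, 6}
(A ∩ B)' = U \ (A ∩ B) = {1, 2, 3, 4, 7, 8, 9, 10, 11, 12}
A' = {3, 9, 10}, B' = {1, 2, 3, 4, 7, 8, 10, 11, 12}
Claimed RHS: A' ∩ B' = {3, 10}
Identity is INVALID: LHS = {1, 2, 3, 4, 7, 8, 9, 10, 11, 12} but the RHS claimed here equals {3, 10}. The correct form is (A ∩ B)' = A' ∪ B'.

Identity is invalid: (A ∩ B)' = {1, 2, 3, 4, 7, 8, 9, 10, 11, 12} but A' ∩ B' = {3, 10}. The correct De Morgan law is (A ∩ B)' = A' ∪ B'.


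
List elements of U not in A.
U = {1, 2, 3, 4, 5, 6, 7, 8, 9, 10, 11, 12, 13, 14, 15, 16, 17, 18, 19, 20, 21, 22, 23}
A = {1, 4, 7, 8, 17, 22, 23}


Aᶜ = U \ A = elements in U but not in A
U = {1, 2, 3, 4, 5, 6, 7, 8, 9, 10, 11, 12, 13, 14, 15, 16, 17, 18, 19, 20, 21, 22, 23}
A = {1, 4, 7, 8, 17, 22, 23}
Aᶜ = {2, 3, 5, 6, 9, 10, 11, 12, 13, 14, 15, 16, 18, 19, 20, 21}

Aᶜ = {2, 3, 5, 6, 9, 10, 11, 12, 13, 14, 15, 16, 18, 19, 20, 21}


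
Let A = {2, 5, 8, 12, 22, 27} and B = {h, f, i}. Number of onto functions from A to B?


n = |A| = 6, k = |B| = 3. Surjections via inclusion-exclusion:
S(n,k) = Σ(-1)^i × C(k,i) × (k-i)^n, i=0 to k
i=0: (-1)^0×C(3,0)×3^6 = 729
i=1: (-1)^1×C(3,1)×2^6 = -192
i=2: (-1)^2×C(3,2)×1^6 = 3
i=3: (-1)^3×C(3,3)×0^6 = 0
Total = 540

Number of surjections = 540


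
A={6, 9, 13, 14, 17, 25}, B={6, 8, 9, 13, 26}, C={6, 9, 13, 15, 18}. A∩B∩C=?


A ∩ B = {6, 9, 13}
(A ∩ B) ∩ C = {6, 9, 13}

A ∩ B ∩ C = {6, 9, 13}


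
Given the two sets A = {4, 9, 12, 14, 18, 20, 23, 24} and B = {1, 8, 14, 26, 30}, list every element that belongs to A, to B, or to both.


A ∪ B = all elements in A or B (or both)
A = {4, 9, 12, 14, 18, 20, 23, 24}
B = {1, 8, 14, 26, 30}
A ∪ B = {1, 4, 8, 9, 12, 14, 18, 20, 23, 24, 26, 30}

A ∪ B = {1, 4, 8, 9, 12, 14, 18, 20, 23, 24, 26, 30}


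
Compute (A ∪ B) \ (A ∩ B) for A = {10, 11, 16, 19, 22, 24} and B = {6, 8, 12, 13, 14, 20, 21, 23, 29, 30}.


A △ B = (A \ B) ∪ (B \ A) = elements in exactly one of A or B
A \ B = {10, 11, 16, 19, 22, 24}
B \ A = {6, 8, 12, 13, 14, 20, 21, 23, 29, 30}
A △ B = {6, 8, 10, 11, 12, 13, 14, 16, 19, 20, 21, 22, 23, 24, 29, 30}

A △ B = {6, 8, 10, 11, 12, 13, 14, 16, 19, 20, 21, 22, 23, 24, 29, 30}


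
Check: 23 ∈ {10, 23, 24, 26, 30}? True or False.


A = {10, 23, 24, 26, 30}
Checking if 23 is in A
23 is in A → True

23 ∈ A


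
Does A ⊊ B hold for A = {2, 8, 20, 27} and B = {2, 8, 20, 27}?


A ⊂ B requires: A ⊆ B AND A ≠ B.
A ⊆ B? Yes
A = B? Yes
A = B, so A is not a PROPER subset.

No, A is not a proper subset of B


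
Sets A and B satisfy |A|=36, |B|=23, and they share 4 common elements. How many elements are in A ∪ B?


|A ∪ B| = |A| + |B| - |A ∩ B|
= 36 + 23 - 4
= 55

|A ∪ B| = 55


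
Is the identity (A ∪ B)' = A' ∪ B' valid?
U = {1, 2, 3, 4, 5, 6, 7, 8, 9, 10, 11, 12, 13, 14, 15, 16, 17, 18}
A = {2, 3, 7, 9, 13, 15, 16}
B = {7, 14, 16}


LHS: A ∪ B = {2, 3, 7, 9, 13, 14, 15, 16}
(A ∪ B)' = U \ (A ∪ B) = {1, 4, 5, 6, 8, 10, 11, 12, 17, 18}
A' = {1, 4, 5, 6, 8, 10, 11, 12, 14, 17, 18}, B' = {1, 2, 3, 4, 5, 6, 8, 9, 10, 11, 12, 13, 15, 17, 18}
Claimed RHS: A' ∪ B' = {1, 2, 3, 4, 5, 6, 8, 9, 10, 11, 12, 13, 14, 15, 17, 18}
Identity is INVALID: LHS = {1, 4, 5, 6, 8, 10, 11, 12, 17, 18} but the RHS claimed here equals {1, 2, 3, 4, 5, 6, 8, 9, 10, 11, 12, 13, 14, 15, 17, 18}. The correct form is (A ∪ B)' = A' ∩ B'.

Identity is invalid: (A ∪ B)' = {1, 4, 5, 6, 8, 10, 11, 12, 17, 18} but A' ∪ B' = {1, 2, 3, 4, 5, 6, 8, 9, 10, 11, 12, 13, 14, 15, 17, 18}. The correct De Morgan law is (A ∪ B)' = A' ∩ B'.
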